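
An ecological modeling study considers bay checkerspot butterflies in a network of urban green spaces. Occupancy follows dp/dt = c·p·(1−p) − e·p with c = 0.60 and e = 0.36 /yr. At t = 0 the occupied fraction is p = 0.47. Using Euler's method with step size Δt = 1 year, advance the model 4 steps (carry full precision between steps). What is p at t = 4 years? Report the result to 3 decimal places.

0.420

Update rule: p ← p + [c·p·(1−p) − e·p]·Δt with Δt = 1.
step 1: Δp = -0.01974, p = 0.45026
step 2: Δp = -0.01358, p = 0.43668
step 3: Δp = -0.00961, p = 0.42707
step 4: Δp = -0.00694, p = 0.42013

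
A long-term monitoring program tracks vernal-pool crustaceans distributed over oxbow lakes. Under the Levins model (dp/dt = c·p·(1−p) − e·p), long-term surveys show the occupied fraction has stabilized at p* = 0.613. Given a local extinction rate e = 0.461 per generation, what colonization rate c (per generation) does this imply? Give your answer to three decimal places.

At equilibrium c(1−p*) = e, so c = e/(1−p*).
c = 0.461/(1 − 0.613) = 0.461/0.3870 = 1.1912.

1.191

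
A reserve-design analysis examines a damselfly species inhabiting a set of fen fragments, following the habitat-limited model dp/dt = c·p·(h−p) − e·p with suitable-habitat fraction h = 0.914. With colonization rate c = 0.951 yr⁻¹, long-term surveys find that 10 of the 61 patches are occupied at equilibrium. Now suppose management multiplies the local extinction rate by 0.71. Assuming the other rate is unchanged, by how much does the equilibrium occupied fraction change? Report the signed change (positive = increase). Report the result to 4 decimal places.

0.2175

Observed p* = 10/61 = 0.16393.
Balance c(h−p*) = e gives e = 0.951×(0.914 − 0.16393) = 0.71332.
New p* = 0.914 − e/c = 0.914 − 0.50646/0.95100 = 0.38144.
Δp* = 0.38144 − 0.16393 = +0.21751.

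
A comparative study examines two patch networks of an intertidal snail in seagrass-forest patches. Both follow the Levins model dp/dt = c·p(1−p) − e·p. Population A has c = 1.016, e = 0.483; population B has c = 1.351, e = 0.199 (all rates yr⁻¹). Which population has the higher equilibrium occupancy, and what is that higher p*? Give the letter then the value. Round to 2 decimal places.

B, 0.85

A: p*_A = 1 − 0.483/1.016 = 0.5246.
B: p*_B = 1 − 0.199/1.351 = 0.8527.
B is higher at 0.8527.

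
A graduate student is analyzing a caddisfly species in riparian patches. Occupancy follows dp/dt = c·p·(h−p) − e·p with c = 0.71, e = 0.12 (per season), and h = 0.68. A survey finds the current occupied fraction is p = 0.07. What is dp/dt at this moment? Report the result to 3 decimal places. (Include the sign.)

0.022

Colonization term: c·p·(h−p) = 0.71×0.07×0.6100 = 0.03032.
Extinction term: e·p = 0.00840.
dp/dt = 0.03032 − 0.00840 = 0.02192.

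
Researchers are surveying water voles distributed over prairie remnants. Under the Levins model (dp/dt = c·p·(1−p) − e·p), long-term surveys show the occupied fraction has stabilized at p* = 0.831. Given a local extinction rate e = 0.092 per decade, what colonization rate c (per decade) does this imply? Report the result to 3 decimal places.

At equilibrium c(1−p*) = e, so c = e/(1−p*).
c = 0.092/(1 − 0.831) = 0.092/0.1690 = 0.5444.

0.544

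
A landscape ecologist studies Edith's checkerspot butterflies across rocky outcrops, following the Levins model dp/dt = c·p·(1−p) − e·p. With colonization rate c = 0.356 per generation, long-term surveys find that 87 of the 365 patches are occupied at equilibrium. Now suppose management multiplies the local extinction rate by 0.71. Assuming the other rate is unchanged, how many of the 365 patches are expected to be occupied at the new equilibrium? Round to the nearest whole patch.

Observed p* = 87/365 = 0.23836.
Balance c(1−p*) = e gives e = 0.356×(1 − 0.23836) = 0.27114.
New p* = 1 − e/c = 1 − 0.19251/0.35600 = 0.45924.
Expected occupied = 365 × 0.45924 = 167.62 ≈ 168.

168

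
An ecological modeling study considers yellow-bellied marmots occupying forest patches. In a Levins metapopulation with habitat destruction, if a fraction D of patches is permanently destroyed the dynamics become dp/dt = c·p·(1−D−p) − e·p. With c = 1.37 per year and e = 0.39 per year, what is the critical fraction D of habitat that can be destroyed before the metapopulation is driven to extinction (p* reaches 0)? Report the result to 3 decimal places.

The nontrivial equilibrium is p* = (1−D) − e/c; extinction occurs when this hits zero.
So D_crit = 1 − e/c = 1 − 0.39/1.37 = 1 − 0.2847 = 0.7153.
Note this equals the original equilibrium occupancy — the Levins extinction-debt result.

0.715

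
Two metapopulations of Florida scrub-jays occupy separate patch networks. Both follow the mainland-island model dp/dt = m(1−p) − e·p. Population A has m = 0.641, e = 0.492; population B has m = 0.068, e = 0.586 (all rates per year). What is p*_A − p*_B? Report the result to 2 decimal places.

A: p*_A = m/(m+e) = 0.641/1.1330 = 0.5658.
B: p*_B = 0.068/0.6540 = 0.1040.
p*_A − p*_B = 0.5658 − 0.1040 = 0.4618.

0.46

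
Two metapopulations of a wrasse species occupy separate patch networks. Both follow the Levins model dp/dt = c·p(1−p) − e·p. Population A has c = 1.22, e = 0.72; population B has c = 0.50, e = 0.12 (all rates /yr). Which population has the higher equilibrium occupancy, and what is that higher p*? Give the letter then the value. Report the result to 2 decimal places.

B, 0.76

A: p*_A = 1 − 0.72/1.22 = 0.4098.
B: p*_B = 1 − 0.12/0.50 = 0.7600.
B is higher at 0.7600.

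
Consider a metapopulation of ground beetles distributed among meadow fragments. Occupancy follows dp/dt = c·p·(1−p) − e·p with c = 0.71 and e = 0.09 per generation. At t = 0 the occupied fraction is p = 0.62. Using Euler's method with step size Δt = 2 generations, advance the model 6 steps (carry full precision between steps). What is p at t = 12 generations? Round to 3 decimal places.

Update rule: p ← p + [c·p·(1−p) − e·p]·Δt with Δt = 2.
  1  |  dp/dt·Δt = +0.222952  |  p_1 = 0.842952
  2  |  dp/dt·Δt = +0.036254  |  p_2 = 0.879206
  3  |  dp/dt·Δt = -0.007449  |  p_3 = 0.871757
  4  |  dp/dt·Δt = +0.001835  |  p_4 = 0.873592
  5  |  dp/dt·Δt = -0.000437  |  p_5 = 0.873155
  6  |  dp/dt·Δt = +0.000105  |  p_6 = 0.873260

0.873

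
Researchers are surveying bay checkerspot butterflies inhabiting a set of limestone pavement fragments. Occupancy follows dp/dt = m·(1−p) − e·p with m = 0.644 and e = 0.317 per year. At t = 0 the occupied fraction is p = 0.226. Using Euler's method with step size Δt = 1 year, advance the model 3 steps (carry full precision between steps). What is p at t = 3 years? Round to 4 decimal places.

Update rule: p ← p + [m·(1−p) − e·p]·Δt with Δt = 1.
  1  |  dp/dt·Δt = +0.426814  |  p_1 = 0.652814
  2  |  dp/dt·Δt = +0.016646  |  p_2 = 0.669460
  3  |  dp/dt·Δt = +0.000649  |  p_3 = 0.670109

0.6701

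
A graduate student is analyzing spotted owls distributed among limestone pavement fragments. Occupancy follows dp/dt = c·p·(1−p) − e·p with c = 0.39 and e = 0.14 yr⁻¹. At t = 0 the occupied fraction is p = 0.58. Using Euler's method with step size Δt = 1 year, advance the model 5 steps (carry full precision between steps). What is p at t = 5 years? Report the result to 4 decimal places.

0.6250

Update rule: p ← p + [c·p·(1−p) − e·p]·Δt with Δt = 1.
t = 1: p = 0.58000 + (+0.01380) = 0.59380
t = 2: p = 0.59380 + (+0.01094) = 0.60474
t = 3: p = 0.60474 + (+0.00856) = 0.61330
t = 4: p = 0.61330 + (+0.00663) = 0.61993
t = 5: p = 0.61993 + (+0.00510) = 0.62503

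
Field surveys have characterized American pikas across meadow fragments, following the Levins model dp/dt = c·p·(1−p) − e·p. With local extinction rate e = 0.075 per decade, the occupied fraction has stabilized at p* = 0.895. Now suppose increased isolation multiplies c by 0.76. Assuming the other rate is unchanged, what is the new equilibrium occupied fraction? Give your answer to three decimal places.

Balance c(1−p*) = e gives c = e/(1 − 0.89500) = 0.075/0.10500 = 0.71429.
New p* = 1 − e/c = 1 − 0.07500/0.54286 = 0.86184.

0.862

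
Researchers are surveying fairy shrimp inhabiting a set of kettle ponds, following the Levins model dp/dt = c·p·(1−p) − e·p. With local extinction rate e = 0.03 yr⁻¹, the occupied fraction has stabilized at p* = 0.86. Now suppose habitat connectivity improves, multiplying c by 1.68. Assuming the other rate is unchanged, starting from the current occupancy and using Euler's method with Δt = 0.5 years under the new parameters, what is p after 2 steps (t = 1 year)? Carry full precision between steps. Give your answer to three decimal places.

0.876

Balance c(1−p*) = e gives c = e/(1 − 0.86000) = 0.03/0.14000 = 0.21429.
Starting from p₀ = 0.86000; update p ← p + (dp/dt)·Δt with the new parameters.
  1  |  dp/dt·Δt = +0.008772  |  p_1 = 0.868772
  2  |  dp/dt·Δt = +0.007490  |  p_2 = 0.876262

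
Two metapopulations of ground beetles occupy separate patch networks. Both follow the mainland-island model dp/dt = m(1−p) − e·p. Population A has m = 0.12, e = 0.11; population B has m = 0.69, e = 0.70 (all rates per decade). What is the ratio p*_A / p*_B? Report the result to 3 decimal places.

A: p*_A = m/(m+e) = 0.12/0.2300 = 0.5217.
B: p*_B = 0.69/1.3900 = 0.4964.
p*_A / p*_B = 0.5217/0.4964 = 1.0510.

1.051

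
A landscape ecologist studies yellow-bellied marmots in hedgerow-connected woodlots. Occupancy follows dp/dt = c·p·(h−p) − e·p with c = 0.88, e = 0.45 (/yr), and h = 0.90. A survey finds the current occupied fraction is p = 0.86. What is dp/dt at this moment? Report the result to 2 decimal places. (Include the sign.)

-0.36

Colonization term: c·p·(h−p) = 0.88×0.86×0.0400 = 0.03027.
Extinction term: e·p = 0.38700.
dp/dt = 0.03027 − 0.38700 = -0.35673.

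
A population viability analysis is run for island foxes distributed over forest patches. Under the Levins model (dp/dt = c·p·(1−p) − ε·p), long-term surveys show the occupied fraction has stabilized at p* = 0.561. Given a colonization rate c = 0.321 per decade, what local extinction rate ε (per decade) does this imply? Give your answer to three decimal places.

At equilibrium c(1−p*) = ε.
ε = 0.321 × (1 − 0.561) = 0.321 × 0.4390 = 0.1409.

0.141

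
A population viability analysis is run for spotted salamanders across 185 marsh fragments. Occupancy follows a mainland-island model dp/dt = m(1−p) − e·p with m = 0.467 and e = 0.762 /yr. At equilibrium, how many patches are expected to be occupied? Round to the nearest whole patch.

p* = m/(m+e) = 0.467/1.2290 = 0.3800.
Expected occupied patches = N × p* = 185 × 0.3800 = 70.30 ≈ 70.

70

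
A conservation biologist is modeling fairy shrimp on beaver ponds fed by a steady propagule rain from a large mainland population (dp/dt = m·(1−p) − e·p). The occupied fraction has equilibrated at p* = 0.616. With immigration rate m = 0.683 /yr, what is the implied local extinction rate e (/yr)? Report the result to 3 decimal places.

At equilibrium m(1−p*) = e·p*, so e = m(1−p*)/p*.
e = 0.683 × 0.3840 / 0.616 = 0.4258.

0.426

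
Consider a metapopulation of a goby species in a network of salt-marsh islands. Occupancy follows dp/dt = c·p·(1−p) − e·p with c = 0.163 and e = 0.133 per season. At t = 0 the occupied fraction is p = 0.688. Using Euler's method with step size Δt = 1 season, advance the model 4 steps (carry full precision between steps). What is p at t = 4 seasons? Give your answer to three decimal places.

Update rule: p ← p + [c·p·(1−p) − e·p]·Δt with Δt = 1.
  1  |  dp/dt·Δt = -0.056515  |  p_1 = 0.631485
  2  |  dp/dt·Δt = -0.046055  |  p_2 = 0.585429
  3  |  dp/dt·Δt = -0.038302  |  p_3 = 0.547128
  4  |  dp/dt·Δt = -0.032380  |  p_4 = 0.514748

0.515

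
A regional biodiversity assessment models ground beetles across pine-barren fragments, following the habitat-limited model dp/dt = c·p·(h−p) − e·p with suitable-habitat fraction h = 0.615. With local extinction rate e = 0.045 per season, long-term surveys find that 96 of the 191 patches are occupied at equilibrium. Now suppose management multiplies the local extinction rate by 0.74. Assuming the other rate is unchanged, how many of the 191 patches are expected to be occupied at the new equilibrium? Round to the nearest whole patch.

102

Observed p* = 96/191 = 0.50262.
Balance c(h−p*) = e gives c = e/(0.615 − 0.50262) = 0.045/0.11238 = 0.40043.
New p* = 0.615 − e/c = 0.615 − 0.03330/0.40043 = 0.53184.
Expected occupied = 191 × 0.53184 = 101.58 ≈ 102.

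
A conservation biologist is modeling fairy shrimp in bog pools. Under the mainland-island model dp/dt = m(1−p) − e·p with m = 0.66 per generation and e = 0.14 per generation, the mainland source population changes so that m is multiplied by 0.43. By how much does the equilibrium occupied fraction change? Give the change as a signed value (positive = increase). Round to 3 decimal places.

-0.155

Before: p* = 0.66/(0.66+0.14) = 0.8250.
After: m = 0.2838, e = 0.14; p* = 0.2838/0.4238 = 0.6697.
Δp* = 0.6697 − 0.8250 = -0.1553.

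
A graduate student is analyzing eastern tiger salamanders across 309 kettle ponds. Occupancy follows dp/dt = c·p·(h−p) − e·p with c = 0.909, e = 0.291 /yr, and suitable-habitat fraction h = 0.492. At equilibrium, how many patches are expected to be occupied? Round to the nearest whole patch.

p* = h − e/c = 0.492 − 0.3201 = 0.1719.
Expected occupied patches = N × p* = 309 × 0.1719 = 53.11 ≈ 53.

53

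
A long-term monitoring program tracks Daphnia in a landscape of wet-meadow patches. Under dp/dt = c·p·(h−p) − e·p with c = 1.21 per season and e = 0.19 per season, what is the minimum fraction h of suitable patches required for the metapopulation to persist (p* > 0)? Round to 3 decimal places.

p* = h − e/c is positive only when h > e/c.
h_min = e/c = 0.19/1.21 = 0.1570.

0.157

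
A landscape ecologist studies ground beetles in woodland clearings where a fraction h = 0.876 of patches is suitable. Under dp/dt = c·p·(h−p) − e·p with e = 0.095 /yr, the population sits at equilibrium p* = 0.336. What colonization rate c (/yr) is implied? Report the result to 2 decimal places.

At equilibrium c(h−p*) = e, so c = e/(h−p*).
c = 0.095/(0.876 − 0.336) = 0.095/0.5400 = 0.1759.

0.18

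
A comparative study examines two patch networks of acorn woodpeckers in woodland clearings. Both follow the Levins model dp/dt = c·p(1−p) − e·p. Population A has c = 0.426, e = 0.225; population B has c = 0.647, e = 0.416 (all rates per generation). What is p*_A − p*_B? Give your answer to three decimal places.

A: p*_A = 1 − 0.225/0.426 = 0.4718.
B: p*_B = 1 − 0.416/0.647 = 0.3570.
p*_A − p*_B = 0.4718 − 0.3570 = 0.1148.

0.115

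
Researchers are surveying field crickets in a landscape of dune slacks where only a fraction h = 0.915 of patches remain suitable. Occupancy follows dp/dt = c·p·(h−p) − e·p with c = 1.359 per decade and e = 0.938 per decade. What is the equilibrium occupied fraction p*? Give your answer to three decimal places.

Setting dp/dt = 0 and dividing by p* gives c·(h−p*) = e.
So p* = h − e/c = 0.915 − 0.938/1.359 = 0.915 − 0.6902 = 0.2248.

0.225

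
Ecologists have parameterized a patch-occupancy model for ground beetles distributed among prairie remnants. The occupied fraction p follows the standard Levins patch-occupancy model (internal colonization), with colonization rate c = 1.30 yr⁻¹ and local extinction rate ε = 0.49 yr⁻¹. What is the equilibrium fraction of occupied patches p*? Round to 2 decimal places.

0.62

Setting dp/dt = 0 and dividing through by p* gives c·(1−p*) = ε.
So p* = 1 − ε/c = 1 − 0.49/1.30 = 1 − 0.3769 = 0.6231.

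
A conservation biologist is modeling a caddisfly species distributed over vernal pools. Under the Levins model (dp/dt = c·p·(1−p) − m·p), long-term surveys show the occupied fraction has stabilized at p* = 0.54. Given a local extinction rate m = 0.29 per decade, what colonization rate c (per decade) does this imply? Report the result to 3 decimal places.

At equilibrium c(1−p*) = m, so c = m/(1−p*).
c = 0.29/(1 − 0.54) = 0.29/0.4600 = 0.6304.

0.630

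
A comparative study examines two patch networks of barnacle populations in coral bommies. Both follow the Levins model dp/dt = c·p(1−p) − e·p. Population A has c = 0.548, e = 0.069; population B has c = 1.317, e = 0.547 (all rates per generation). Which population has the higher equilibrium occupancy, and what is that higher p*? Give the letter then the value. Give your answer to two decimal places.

A: p*_A = 1 − 0.069/0.548 = 0.8741.
B: p*_B = 1 − 0.547/1.317 = 0.5847.
A is higher at 0.8741.

A, 0.87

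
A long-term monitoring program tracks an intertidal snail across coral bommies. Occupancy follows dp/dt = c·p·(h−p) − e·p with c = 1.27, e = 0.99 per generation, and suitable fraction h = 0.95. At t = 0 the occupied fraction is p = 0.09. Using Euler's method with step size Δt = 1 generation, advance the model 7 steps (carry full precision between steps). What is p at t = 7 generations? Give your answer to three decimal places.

Update rule: p ← p + [c·p·(h−p) − e·p]·Δt with Δt = 1.
  1  |  dp/dt·Δt = +0.009198  |  p_1 = 0.099198
  2  |  dp/dt·Δt = +0.008979  |  p_2 = 0.108177
  3  |  dp/dt·Δt = +0.008558  |  p_3 = 0.116736
  4  |  dp/dt·Δt = +0.007967  |  p_4 = 0.124702
  5  |  dp/dt·Δt = +0.007249  |  p_5 = 0.131951
  6  |  dp/dt·Δt = +0.006455  |  p_6 = 0.138406
  7  |  dp/dt·Δt = +0.005636  |  p_7 = 0.144043

0.144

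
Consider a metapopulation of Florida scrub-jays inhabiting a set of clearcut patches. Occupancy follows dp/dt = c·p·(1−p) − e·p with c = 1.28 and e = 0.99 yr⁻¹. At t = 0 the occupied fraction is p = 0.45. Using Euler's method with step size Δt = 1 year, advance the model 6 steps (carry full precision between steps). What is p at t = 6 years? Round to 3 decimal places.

Update rule: p ← p + [c·p·(1−p) − e·p]·Δt with Δt = 1.
  1  |  dp/dt·Δt = -0.128700  |  p_1 = 0.321300
  2  |  dp/dt·Δt = -0.038962  |  p_2 = 0.282338
  3  |  dp/dt·Δt = -0.020157  |  p_3 = 0.262181
  4  |  dp/dt·Δt = -0.011953  |  p_4 = 0.250228
  5  |  dp/dt·Δt = -0.007580  |  p_5 = 0.242648
  6  |  dp/dt·Δt = -0.004996  |  p_6 = 0.237652

0.238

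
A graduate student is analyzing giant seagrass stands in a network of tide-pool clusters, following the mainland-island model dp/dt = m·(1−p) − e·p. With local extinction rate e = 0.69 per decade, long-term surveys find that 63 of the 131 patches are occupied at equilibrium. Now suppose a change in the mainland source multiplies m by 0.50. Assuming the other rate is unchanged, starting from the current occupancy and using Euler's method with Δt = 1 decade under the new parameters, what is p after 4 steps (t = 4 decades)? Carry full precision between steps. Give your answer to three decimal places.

Observed p* = 63/131 = 0.48092.
Balance m(1−p*) = e·p* gives m = e·p*/(1−p*) = 0.69×0.48092/0.51908 = 0.63926.
Starting from p₀ = 0.48092; update p ← p + (dp/dt)·Δt with the new parameters.
step 1: Δp = -0.16592, p = 0.31500
step 2: Δp = +0.00160, p = 0.31660
step 3: Δp = -0.00002, p = 0.31658
step 4: Δp = +0.00000, p = 0.31658

0.317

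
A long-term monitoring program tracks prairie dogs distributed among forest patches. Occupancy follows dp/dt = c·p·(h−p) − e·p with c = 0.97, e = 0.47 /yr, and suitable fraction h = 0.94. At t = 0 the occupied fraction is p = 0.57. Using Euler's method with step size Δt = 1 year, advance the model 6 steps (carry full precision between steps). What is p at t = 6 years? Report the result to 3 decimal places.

Update rule: p ← p + [c·p·(h−p) − e·p]·Δt with Δt = 1.
t = 1: p = 0.57000 + (-0.06333) = 0.50667
t = 2: p = 0.50667 + (-0.02517) = 0.48151
t = 3: p = 0.48151 + (-0.01216) = 0.46934
t = 4: p = 0.46934 + (-0.00632) = 0.46302
t = 5: p = 0.46302 + (-0.00340) = 0.45963
t = 6: p = 0.45963 + (-0.00186) = 0.45777

0.458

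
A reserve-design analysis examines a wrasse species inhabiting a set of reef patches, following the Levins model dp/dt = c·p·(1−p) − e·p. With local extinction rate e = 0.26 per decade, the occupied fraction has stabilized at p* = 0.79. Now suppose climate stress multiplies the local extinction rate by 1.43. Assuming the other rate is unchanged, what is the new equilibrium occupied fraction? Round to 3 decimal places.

0.700

Balance c(1−p*) = e gives c = e/(1 − 0.79000) = 0.26/0.21000 = 1.23810.
New p* = 1 − e/c = 1 − 0.37180/1.23810 = 0.69970.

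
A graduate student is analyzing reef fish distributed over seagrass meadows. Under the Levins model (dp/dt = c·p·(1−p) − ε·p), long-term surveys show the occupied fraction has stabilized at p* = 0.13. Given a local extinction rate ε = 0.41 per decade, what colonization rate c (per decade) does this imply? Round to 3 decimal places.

At equilibrium c(1−p*) = ε, so c = ε/(1−p*).
c = 0.41/(1 − 0.13) = 0.41/0.8700 = 0.4713.

0.471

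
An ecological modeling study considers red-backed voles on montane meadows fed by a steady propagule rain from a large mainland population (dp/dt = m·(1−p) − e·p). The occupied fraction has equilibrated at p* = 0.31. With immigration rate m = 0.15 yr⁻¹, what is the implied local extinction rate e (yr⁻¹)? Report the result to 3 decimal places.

0.334

At equilibrium m(1−p*) = e·p*, so e = m(1−p*)/p*.
e = 0.15 × 0.6900 / 0.31 = 0.3339.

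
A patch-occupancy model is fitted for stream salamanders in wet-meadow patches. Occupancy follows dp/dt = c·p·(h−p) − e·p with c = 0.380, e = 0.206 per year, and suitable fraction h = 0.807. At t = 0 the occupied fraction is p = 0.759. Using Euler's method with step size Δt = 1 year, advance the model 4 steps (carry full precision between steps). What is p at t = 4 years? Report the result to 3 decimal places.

0.440

Update rule: p ← p + [c·p·(h−p) − e·p]·Δt with Δt = 1.
  1  |  dp/dt·Δt = -0.142510  |  p_1 = 0.616490
  2  |  dp/dt·Δt = -0.082367  |  p_2 = 0.534123
  3  |  dp/dt·Δt = -0.054644  |  p_3 = 0.479479
  4  |  dp/dt·Δt = -0.039098  |  p_4 = 0.440381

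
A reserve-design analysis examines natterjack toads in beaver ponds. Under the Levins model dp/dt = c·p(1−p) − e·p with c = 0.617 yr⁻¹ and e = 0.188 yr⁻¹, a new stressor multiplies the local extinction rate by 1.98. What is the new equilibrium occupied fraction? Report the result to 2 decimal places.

0.40

Before: p* = 1 − 0.188/0.617 = 0.6953.
After the change, c = 0.617, e = 0.37224, so p* = 1 − 0.37224/0.617 = 0.3967.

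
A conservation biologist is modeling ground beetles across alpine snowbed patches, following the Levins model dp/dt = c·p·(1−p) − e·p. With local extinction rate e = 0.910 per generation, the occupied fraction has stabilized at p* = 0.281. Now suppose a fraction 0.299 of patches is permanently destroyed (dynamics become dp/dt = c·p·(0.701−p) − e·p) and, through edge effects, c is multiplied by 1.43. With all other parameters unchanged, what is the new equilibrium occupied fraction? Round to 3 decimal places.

0.198

Balance c(1−p*) = e gives c = e/(1 − 0.28100) = 0.910/0.71900 = 1.26565.
New p* = 0.701 − e/c = 0.701 − 0.91000/1.80988 = 0.19820.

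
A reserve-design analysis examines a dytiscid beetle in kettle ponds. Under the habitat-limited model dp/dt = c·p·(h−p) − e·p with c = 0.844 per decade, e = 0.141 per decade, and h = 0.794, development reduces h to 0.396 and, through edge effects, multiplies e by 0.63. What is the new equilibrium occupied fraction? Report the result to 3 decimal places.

Before: p* = h − e/c = 0.794 − 0.141/0.844 = 0.794 − 0.1671 = 0.6269.
After: c = 0.844, e = 0.08883, h = 0.396; p* = 0.396 − 0.08883/0.844 = 0.2908.

0.291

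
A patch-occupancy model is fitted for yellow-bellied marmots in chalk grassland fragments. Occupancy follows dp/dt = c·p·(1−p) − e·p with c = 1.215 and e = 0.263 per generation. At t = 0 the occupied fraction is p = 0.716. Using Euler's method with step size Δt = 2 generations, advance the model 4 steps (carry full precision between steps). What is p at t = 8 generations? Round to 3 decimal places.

Update rule: p ← p + [c·p·(1−p) − e·p]·Δt with Δt = 2.
p: 0.71600 → 0.83351  (Δp = +0.11751)
p: 0.83351 → 0.73230  (Δp = -0.10121)
p: 0.73230 → 0.82348  (Δp = +0.09118)
p: 0.82348 → 0.74355  (Δp = -0.07993)

0.744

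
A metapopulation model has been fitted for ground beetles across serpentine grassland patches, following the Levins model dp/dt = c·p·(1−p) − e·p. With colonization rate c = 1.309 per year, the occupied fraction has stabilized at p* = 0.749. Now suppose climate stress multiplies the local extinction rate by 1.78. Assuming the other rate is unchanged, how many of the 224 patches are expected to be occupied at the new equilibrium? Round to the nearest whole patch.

Balance c(1−p*) = e gives e = 1.309×(1 − 0.74900) = 0.32856.
New p* = 1 − e/c = 1 − 0.58484/1.30900 = 0.55322.
Expected occupied = 224 × 0.55322 = 123.92 ≈ 124.

124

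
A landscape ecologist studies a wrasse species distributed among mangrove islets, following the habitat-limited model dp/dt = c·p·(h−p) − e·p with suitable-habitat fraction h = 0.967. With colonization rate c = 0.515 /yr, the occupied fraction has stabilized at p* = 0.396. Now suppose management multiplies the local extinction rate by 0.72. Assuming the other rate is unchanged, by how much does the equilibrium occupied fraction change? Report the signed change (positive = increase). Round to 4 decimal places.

Balance c(h−p*) = e gives e = 0.515×(0.967 − 0.39600) = 0.29406.
New p* = 0.967 − e/c = 0.967 − 0.21172/0.51500 = 0.55589.
Δp* = 0.55589 − 0.39600 = +0.15989.

0.1599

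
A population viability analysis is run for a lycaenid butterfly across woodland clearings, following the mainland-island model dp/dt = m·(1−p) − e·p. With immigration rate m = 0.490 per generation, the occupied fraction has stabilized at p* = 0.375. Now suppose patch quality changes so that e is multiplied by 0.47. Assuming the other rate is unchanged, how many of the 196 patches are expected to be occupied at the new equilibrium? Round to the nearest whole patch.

110

Balance m(1−p*) = e·p* gives e = m(1−p*)/p* = 0.490×0.62500/0.37500 = 0.81667.
New p* = m/(m+e) = 0.49000/(0.49000+0.38383) = 0.56075.
Expected occupied = 196 × 0.56075 = 109.91 ≈ 110.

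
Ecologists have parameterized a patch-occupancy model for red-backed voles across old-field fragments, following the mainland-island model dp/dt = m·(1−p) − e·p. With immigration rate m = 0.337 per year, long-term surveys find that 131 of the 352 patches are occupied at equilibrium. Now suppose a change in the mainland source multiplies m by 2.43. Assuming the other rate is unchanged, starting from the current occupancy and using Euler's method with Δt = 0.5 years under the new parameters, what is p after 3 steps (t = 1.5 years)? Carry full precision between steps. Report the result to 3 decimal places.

Observed p* = 131/352 = 0.37216.
Balance m(1−p*) = e·p* gives e = m(1−p*)/p* = 0.337×0.62784/0.37216 = 0.56853.
Starting from p₀ = 0.37216; update p ← p + (dp/dt)·Δt with the new parameters.
  1  |  dp/dt·Δt = +0.151281  |  p_1 = 0.523440
  2  |  dp/dt·Δt = +0.046335  |  p_2 = 0.569775
  3  |  dp/dt·Δt = +0.014191  |  p_3 = 0.583967

0.584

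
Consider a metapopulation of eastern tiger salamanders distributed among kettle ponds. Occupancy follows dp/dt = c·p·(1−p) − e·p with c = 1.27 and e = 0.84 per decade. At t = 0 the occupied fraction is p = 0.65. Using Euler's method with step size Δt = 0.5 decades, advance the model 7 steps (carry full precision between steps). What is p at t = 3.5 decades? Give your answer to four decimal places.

Update rule: p ← p + [c·p·(1−p) − e·p]·Δt with Δt = 0.5.
t = 0.5: p = 0.65000 + (-0.12854) = 0.52146
t = 1: p = 0.52146 + (-0.06056) = 0.46091
t = 1.5: p = 0.46091 + (-0.03580) = 0.42510
t = 2: p = 0.42510 + (-0.02336) = 0.40175
t = 2.5: p = 0.40175 + (-0.01611) = 0.38563
t = 3: p = 0.38563 + (-0.01152) = 0.37411
t = 3.5: p = 0.37411 + (-0.00844) = 0.36567

0.3657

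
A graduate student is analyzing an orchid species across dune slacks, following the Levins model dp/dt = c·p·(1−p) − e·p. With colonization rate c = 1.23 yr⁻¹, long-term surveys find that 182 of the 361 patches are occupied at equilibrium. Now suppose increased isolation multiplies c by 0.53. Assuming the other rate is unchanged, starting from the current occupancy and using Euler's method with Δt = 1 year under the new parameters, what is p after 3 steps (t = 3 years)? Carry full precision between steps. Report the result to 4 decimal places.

0.2476

Observed p* = 182/361 = 0.50416.
Balance c(1−p*) = e gives e = 1.23×(1 − 0.50416) = 0.60989.
Starting from p₀ = 0.50416; update p ← p + (dp/dt)·Δt with the new parameters.
p: 0.50416 → 0.35964  (Δp = -0.14452)
p: 0.35964 → 0.29043  (Δp = -0.06921)
p: 0.29043 → 0.24764  (Δp = -0.04279)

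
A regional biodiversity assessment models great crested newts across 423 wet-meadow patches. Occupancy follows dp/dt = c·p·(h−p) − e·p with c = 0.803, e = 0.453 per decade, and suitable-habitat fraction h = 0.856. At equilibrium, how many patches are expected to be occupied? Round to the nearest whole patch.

p* = h − e/c = 0.856 − 0.5641 = 0.2919.
Expected occupied patches = N × p* = 423 × 0.2919 = 123.46 ≈ 123.

123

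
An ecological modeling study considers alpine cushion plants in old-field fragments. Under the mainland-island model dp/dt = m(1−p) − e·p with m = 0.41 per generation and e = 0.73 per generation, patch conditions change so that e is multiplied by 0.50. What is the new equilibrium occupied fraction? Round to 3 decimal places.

Before: p* = 0.41/(0.41+0.73) = 0.3596.
After: m = 0.41, e = 0.365; p* = 0.41/0.7750 = 0.5290.

0.529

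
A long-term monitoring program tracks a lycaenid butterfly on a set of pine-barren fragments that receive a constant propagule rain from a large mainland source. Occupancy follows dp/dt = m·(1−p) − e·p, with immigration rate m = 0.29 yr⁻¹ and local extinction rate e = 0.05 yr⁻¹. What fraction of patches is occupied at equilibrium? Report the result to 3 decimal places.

0.853

Setting dp/dt = 0: m − m·p* = e·p*, so m = (m+e)·p*.
p* = m/(m+e) = 0.29/(0.29+0.05) = 0.29/0.3400 = 0.8529.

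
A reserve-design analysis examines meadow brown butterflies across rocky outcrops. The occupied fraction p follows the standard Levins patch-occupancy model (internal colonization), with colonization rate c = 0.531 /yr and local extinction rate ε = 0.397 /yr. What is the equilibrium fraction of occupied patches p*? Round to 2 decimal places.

0.25

Setting dp/dt = 0 and dividing through by p* gives c·(1−p*) = ε.
So p* = 1 − ε/c = 1 − 0.397/0.531 = 1 − 0.7476 = 0.2524.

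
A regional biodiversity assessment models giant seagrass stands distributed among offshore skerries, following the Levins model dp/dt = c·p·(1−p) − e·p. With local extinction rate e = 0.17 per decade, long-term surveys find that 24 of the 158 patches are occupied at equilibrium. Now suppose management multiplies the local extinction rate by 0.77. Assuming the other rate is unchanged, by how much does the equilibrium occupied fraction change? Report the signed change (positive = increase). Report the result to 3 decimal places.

Observed p* = 24/158 = 0.15190.
Balance c(1−p*) = e gives c = e/(1 − 0.15190) = 0.17/0.84810 = 0.20045.
New p* = 1 − e/c = 1 − 0.13090/0.20045 = 0.34697.
Δp* = 0.34697 − 0.15190 = +0.19507.

0.195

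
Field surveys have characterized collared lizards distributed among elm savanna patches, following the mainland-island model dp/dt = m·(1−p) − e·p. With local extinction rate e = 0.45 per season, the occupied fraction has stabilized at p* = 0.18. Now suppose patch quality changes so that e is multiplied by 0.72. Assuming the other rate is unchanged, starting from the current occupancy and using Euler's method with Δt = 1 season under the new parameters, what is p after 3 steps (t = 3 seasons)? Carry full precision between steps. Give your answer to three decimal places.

Balance m(1−p*) = e·p* gives m = e·p*/(1−p*) = 0.45×0.18000/0.82000 = 0.09878.
Starting from p₀ = 0.18000; update p ← p + (dp/dt)·Δt with the new parameters.
step 1: Δp = +0.02268, p = 0.20268
step 2: Δp = +0.01309, p = 0.21577
step 3: Δp = +0.00756, p = 0.22333

0.223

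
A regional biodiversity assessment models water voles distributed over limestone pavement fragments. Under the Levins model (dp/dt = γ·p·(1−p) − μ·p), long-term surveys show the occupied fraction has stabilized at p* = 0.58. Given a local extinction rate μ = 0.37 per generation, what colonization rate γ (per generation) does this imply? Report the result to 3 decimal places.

0.881

At equilibrium γ(1−p*) = μ, so γ = μ/(1−p*).
γ = 0.37/(1 − 0.58) = 0.37/0.4200 = 0.8810.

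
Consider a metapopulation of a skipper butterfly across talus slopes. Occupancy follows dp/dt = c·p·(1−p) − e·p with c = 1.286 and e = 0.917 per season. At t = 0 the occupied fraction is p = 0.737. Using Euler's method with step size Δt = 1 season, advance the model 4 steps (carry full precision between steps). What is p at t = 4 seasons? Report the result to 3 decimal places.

0.292

Update rule: p ← p + [c·p·(1−p) − e·p]·Δt with Δt = 1.
step 1: Δp = -0.42656, p = 0.31044
step 2: Δp = -0.00938, p = 0.30106
step 3: Δp = -0.00547, p = 0.29559
step 4: Δp = -0.00329, p = 0.29230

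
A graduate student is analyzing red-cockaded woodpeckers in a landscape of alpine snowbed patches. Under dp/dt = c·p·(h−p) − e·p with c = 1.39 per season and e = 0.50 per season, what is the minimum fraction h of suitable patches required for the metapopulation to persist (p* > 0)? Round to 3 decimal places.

0.360

p* = h − e/c is positive only when h > e/c.
h_min = e/c = 0.50/1.39 = 0.3597.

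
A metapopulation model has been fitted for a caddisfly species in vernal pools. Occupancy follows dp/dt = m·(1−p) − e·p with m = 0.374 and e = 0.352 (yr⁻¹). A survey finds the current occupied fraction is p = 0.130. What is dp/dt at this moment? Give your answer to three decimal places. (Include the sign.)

Colonization term: m·(1−p) = 0.374×0.8700 = 0.32538.
Extinction term: e·p = 0.04576.
dp/dt = 0.32538 − 0.04576 = 0.27962.

0.280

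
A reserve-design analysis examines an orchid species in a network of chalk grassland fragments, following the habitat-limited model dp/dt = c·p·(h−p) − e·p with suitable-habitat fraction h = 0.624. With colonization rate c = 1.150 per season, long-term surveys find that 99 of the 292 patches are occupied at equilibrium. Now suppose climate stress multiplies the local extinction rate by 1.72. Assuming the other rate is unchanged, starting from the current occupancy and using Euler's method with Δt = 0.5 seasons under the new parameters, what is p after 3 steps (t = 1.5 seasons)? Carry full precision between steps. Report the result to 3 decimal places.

Observed p* = 99/292 = 0.33904.
Balance c(h−p*) = e gives e = 1.150×(0.624 − 0.33904) = 0.32770.
Starting from p₀ = 0.33904; update p ← p + (dp/dt)·Δt with the new parameters.
  1  |  dp/dt·Δt = -0.039998  |  p_1 = 0.299043
  2  |  dp/dt·Δt = -0.028401  |  p_2 = 0.270642
  3  |  dp/dt·Δt = -0.021284  |  p_3 = 0.249358

0.249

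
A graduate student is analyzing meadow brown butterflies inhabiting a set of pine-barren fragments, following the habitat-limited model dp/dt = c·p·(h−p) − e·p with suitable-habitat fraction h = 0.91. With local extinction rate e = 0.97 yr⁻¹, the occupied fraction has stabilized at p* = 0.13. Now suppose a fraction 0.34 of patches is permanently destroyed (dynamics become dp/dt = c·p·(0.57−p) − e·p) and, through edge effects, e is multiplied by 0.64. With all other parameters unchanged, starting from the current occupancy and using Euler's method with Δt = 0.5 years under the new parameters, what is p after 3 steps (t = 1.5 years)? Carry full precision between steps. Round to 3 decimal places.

Balance c(h−p*) = e gives c = e/(0.91 − 0.13000) = 0.97/0.78000 = 1.24359.
Starting from p₀ = 0.13000; update p ← p + (dp/dt)·Δt with the new parameters.
  1  |  dp/dt·Δt = -0.004785  |  p_1 = 0.125215
  2  |  dp/dt·Δt = -0.004237  |  p_2 = 0.120978
  3  |  dp/dt·Δt = -0.003775  |  p_3 = 0.117203

0.117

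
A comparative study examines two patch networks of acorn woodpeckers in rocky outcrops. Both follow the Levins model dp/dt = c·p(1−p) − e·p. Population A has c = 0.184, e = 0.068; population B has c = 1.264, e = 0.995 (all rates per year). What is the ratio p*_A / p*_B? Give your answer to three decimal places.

2.962

A: p*_A = 1 − 0.068/0.184 = 0.6304.
B: p*_B = 1 − 0.995/1.264 = 0.2128.
p*_A / p*_B = 0.6304/0.2128 = 2.9623.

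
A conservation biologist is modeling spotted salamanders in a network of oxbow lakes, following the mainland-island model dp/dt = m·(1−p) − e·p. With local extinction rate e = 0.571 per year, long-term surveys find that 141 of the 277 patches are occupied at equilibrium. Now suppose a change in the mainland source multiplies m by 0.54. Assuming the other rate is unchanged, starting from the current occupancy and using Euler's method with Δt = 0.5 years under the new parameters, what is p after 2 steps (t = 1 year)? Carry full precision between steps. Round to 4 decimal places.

0.4051

Observed p* = 141/277 = 0.50903.
Balance m(1−p*) = e·p* gives m = e·p*/(1−p*) = 0.571×0.50903/0.49097 = 0.59199.
Starting from p₀ = 0.50903; update p ← p + (dp/dt)·Δt with the new parameters.
t = 0.5: p = 0.50903 + (-0.06685) = 0.44217
t = 1: p = 0.44217 + (-0.03708) = 0.40510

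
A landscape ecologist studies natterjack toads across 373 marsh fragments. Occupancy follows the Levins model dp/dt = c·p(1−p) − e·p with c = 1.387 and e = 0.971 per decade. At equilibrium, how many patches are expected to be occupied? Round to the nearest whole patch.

112

p* = 1 − e/c = 1 − 0.971/1.387 = 0.2999.
Expected occupied patches = N × p* = 373 × 0.2999 = 111.87 ≈ 112.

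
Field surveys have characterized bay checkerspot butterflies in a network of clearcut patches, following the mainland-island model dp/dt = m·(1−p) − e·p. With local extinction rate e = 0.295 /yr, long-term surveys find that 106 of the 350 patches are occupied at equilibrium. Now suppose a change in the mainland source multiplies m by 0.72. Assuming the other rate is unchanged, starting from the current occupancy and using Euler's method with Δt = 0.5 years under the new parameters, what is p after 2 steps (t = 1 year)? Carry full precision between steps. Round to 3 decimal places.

Observed p* = 106/350 = 0.30286.
Balance m(1−p*) = e·p* gives m = e·p*/(1−p*) = 0.295×0.30286/0.69714 = 0.12816.
Starting from p₀ = 0.30286; update p ← p + (dp/dt)·Δt with the new parameters.
p: 0.30286 → 0.29035  (Δp = -0.01251)
p: 0.29035 → 0.28026  (Δp = -0.01009)

0.280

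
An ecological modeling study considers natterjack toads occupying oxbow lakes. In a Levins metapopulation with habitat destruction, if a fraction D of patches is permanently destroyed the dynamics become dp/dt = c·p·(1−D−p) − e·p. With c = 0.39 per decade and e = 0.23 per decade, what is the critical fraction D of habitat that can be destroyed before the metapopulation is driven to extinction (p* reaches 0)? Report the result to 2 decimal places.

The nontrivial equilibrium is p* = (1−D) − e/c; extinction occurs when this hits zero.
So D_crit = 1 − e/c = 1 − 0.23/0.39 = 1 − 0.5897 = 0.4103.
This equals the undisturbed p*, a classic result of Lande's extension.

0.41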